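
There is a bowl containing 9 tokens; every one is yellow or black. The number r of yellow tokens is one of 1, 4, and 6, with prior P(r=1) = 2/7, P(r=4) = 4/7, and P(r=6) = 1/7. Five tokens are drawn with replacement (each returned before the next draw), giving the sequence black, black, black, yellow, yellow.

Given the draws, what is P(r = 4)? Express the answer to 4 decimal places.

Compute the likelihood of the observed sequence for each case: P(data | r = 1) = (8/9)(8/9)(8/9)(1/9)(1/9) = 0.0086708; P(data | r = 4) = (5/9)(5/9)(5/9)(4/9)(4/9) = 0.03387; P(data | r = 6) = (3/9)(3/9)(3/9)(6/9)(6/9) = 0.016461.
The prior-weighted likelihoods are 2/7 · 0.0086708 = 0.0024774, 4/7 · 0.03387 = 0.019354, 1/7 · 0.016461 = 0.0023516; these sum to 0.024183.
Therefore the posterior P(r = 4 | data) = (0.019354) / (0.024183) = 0.80032.

0.8003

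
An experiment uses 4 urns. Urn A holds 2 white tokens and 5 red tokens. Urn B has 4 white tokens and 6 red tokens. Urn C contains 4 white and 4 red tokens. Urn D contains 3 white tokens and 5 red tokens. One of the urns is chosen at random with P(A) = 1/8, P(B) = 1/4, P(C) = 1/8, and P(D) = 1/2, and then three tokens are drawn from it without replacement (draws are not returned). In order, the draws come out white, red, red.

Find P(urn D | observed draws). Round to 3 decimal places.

For each hypothesis, P(data | H) works out to: P(data | urn A) = (2/7)(5/6)(4/5) = 4/21; P(data | urn B) = (4/10)(6/9)(5/8) = 1/6; P(data | urn C) = (4/8)(4/7)(3/6) = 1/7; P(data | urn D) = (3/8)(5/7)(4/6) = 5/28.
Weighting by the prior gives 1/8 · 4/21 = 1/42, 1/4 · 1/6 = 1/24, 1/8 · 1/7 = 1/56, 1/2 · 5/28 = 5/56; these sum to 29/168.
By Bayes' rule, P(urn D | data) = (5/56) / (29/168) = 15/29.

0.517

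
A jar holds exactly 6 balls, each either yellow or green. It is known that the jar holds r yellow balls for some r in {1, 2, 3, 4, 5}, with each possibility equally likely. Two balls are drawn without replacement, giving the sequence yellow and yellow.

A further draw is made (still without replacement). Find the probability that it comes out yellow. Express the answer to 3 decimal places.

0.563

The likelihood of the observed sequence under each hypothesis: P(data | r = 1) = (1/6)(0/5) = 0; P(data | r = 2) = (2/6)(1/5) = 1/15; P(data | r = 3) = (3/6)(2/5) = 1/5; P(data | r = 4) = (4/6)(3/5) = 2/5; P(data | r = 5) = (5/6)(4/5) = 2/3.
The prior-weighted likelihoods are 1/5 · 0 = 0, 1/5 · 1/15 = 1/75, 1/5 · 1/5 = 1/25, 1/5 · 2/5 = 2/25, 1/5 · 2/3 = 2/15; summing to 4/15.
Normalising, the posterior is P(r = 1 | data) = 0, P(r = 2 | data) = 1/20, P(r = 3 | data) = 3/20, P(r = 4 | data) = 3/10, P(r = 5 | data) = 1/2.
Averaging over the posterior, P(yellow next | data) = (0)(1/20) + (1/4)(3/20) + (1/2)(3/10) + (3/4)(1/2) = 9/16.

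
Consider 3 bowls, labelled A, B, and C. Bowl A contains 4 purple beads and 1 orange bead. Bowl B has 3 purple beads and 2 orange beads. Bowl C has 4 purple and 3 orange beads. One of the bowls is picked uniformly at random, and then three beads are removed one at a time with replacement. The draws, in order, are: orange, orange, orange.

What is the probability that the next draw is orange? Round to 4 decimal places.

Under each hypothesis, the probability of the observed sequence is: P(data | bowl A) = (1/5)(1/5)(1/5) = 0.008; P(data | bowl B) = (2/5)(2/5)(2/5) = 0.064; P(data | bowl C) = (3/7)(3/7)(3/7) = 0.078717.
Multiplying each by its prior: 1/3 · 0.008 = 0.0026667, 1/3 · 0.064 = 0.021333, 1/3 · 0.078717 = 0.026239; these sum to 0.050239.
The posterior is then P(bowl A | data) = 0.05308, P(bowl B | data) = 0.42464, P(bowl C | data) = 0.52228.
Averaging over the posterior, P(orange next | data) = (1/5)(0.05308) + (2/5)(0.42464) + (3/7)(0.52228) = 0.40431.

0.4043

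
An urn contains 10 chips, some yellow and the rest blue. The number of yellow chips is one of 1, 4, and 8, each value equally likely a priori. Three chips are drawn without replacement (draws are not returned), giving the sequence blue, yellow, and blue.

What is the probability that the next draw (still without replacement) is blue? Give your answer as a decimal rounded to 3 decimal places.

0.676

Under each hypothesis, the probability of the observed sequence is: P(data | r = 1) = (9/10)(1/9)(8/8) = 1/10; P(data | r = 4) = (6/10)(4/9)(5/8) = 1/6; P(data | r = 8) = (2/10)(8/9)(1/8) = 1/45.
Multiplying each by its prior: 1/3 · 1/10 = 1/30, 1/3 · 1/6 = 1/18, 1/3 · 1/45 = 1/135; these sum to 13/135.
The posterior is then P(r = 1 | data) = 9/26, P(r = 4 | data) = 15/26, P(r = 8 | data) = 1/13.
The predictive probability is P(blue next | data) = (1)(9/26) + (4/7)(15/26) + (0)(1/13) = 123/182.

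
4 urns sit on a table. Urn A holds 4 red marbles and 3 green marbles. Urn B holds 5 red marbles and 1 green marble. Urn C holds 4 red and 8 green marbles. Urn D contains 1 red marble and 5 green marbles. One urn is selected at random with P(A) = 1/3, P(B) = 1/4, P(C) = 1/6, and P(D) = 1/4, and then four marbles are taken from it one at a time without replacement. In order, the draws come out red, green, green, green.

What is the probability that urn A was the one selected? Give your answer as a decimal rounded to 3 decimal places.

0.136

Compute the likelihood of the observed sequence for each case: P(data | urn A) = (4/7)(3/6)(2/5)(1/4) = 0.028571; P(data | urn B) = (5/6)(1/5)(0/4) = 0; P(data | urn C) = (4/12)(8/11)(7/10)(6/9) = 0.11313; P(data | urn D) = (1/6)(5/5)(4/4)(3/3) = 0.16667.
Multiplying each by its prior: 1/3 · 0.028571 = 0.0095238, 1/4 · 0 = 0, 1/6 · 0.11313 = 0.018855, 1/4 · 0.16667 = 0.041667; with total 0.070046.
Hence P(urn A | data) = (0.0095238) / (0.070046) = 0.13597.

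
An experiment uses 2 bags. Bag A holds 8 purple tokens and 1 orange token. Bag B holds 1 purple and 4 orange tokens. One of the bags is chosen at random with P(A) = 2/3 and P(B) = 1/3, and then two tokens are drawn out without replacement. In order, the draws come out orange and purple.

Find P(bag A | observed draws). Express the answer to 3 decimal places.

Compute the likelihood of the observed sequence for each case: P(data | bag A) = (1/9)(8/8) = 1/9; P(data | bag B) = (4/5)(1/4) = 1/5.
The prior-weighted likelihoods are 2/3 · 1/9 = 2/27, 1/3 · 1/5 = 1/15; these sum to 19/135.
Hence P(bag A | data) = (2/27) / (19/135) = 10/19.

0.526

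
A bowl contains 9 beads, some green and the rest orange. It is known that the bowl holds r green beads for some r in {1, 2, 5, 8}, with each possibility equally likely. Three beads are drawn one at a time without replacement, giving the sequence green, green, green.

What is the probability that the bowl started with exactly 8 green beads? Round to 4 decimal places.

0.8485

Compute the likelihood of the observed sequence for each case: P(data | r = 1) = (1/9)(0/8) = 0; P(data | r = 2) = (2/9)(1/8)(0/7) = 0; P(data | r = 5) = (5/9)(4/8)(3/7) = 5/42; P(data | r = 8) = (8/9)(7/8)(6/7) = 2/3.
Weighting by the prior gives 1/4 · 0 = 0, 1/4 · 0 = 0, 1/4 · 5/42 = 5/168, 1/4 · 2/3 = 1/6; these sum to 11/56.
Hence P(r = 8 | data) = (1/6) / (11/56) = 28/33.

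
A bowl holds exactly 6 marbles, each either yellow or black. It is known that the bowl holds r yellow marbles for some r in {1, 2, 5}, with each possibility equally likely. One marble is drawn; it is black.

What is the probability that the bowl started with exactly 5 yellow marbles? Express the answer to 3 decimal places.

0.100

For each hypothesis, P(data | H) works out to: P(data | r = 1) = (5/6) = 5/6; P(data | r = 2) = (4/6) = 2/3; P(data | r = 5) = (1/6) = 1/6.
The prior-weighted likelihoods are 1/3 · 5/6 = 5/18, 1/3 · 2/3 = 2/9, 1/3 · 1/6 = 1/18; summing to 5/9.
By Bayes' rule, P(r = 5 | data) = (1/18) / (5/9) = 1/10.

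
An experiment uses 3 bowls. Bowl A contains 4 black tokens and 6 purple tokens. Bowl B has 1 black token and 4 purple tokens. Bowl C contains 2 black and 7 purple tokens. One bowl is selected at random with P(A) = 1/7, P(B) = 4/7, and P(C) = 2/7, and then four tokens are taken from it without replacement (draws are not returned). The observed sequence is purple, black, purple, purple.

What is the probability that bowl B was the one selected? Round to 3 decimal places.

Under each hypothesis, the probability of the observed sequence is: P(data | bowl A) = (6/10)(4/9)(5/8)(4/7) = 0.095238; P(data | bowl B) = (4/5)(1/4)(3/3)(2/2) = 0.2; P(data | bowl C) = (7/9)(2/8)(6/7)(5/6) = 0.13889.
The prior-weighted likelihoods are 1/7 · 0.095238 = 0.013605, 4/7 · 0.2 = 0.11429, 2/7 · 0.13889 = 0.039683; summing to 0.16757.
Hence P(bowl B | data) = (0.11429) / (0.16757) = 0.682.

0.682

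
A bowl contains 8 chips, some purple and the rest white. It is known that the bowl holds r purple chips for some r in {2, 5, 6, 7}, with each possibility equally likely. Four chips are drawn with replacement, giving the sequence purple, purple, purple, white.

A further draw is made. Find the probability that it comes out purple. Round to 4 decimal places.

For each hypothesis, P(data | H) works out to: P(data | r = 2) = (2/8)(2/8)(2/8)(6/8) = 0.011719; P(data | r = 5) = (5/8)(5/8)(5/8)(3/8) = 0.091553; P(data | r = 6) = (6/8)(6/8)(6/8)(2/8) = 0.10547; P(data | r = 7) = (7/8)(7/8)(7/8)(1/8) = 0.08374.
Weighting by the prior gives 1/4 · 0.011719 = 0.0029297, 1/4 · 0.091553 = 0.022888, 1/4 · 0.10547 = 0.026367, 1/4 · 0.08374 = 0.020935; these sum to 0.07312.
Dividing through by the total gives posterior P(r = 2 | data) = 0.040067, P(r = 5 | data) = 0.31302, P(r = 6 | data) = 0.3606, P(r = 7 | data) = 0.28631.
So P(purple next | data) = Σ P(purple next | H) P(H | data) = (1/4)(0.040067) + (5/8)(0.31302) + (3/4)(0.3606) + (7/8)(0.28631) = 0.72663.

0.7266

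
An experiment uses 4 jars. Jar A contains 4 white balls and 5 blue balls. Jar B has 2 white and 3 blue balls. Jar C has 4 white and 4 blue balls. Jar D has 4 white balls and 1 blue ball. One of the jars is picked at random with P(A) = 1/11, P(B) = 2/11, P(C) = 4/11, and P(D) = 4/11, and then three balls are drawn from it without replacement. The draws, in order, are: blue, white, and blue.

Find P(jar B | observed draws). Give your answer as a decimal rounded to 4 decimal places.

For each hypothesis, P(data | H) works out to: P(data | jar A) = (5/9)(4/8)(4/7) = 0.15873; P(data | jar B) = (3/5)(2/4)(2/3) = 0.2; P(data | jar C) = (4/8)(4/7)(3/6) = 0.14286; P(data | jar D) = (1/5)(4/4)(0/3) = 0.
Weighting by the prior gives 1/11 · 0.15873 = 0.01443, 2/11 · 0.2 = 0.036364, 4/11 · 0.14286 = 0.051948, 4/11 · 0 = 0; with total 0.10274.
Hence P(jar B | data) = (0.036364) / (0.10274) = 0.35393.

0.3539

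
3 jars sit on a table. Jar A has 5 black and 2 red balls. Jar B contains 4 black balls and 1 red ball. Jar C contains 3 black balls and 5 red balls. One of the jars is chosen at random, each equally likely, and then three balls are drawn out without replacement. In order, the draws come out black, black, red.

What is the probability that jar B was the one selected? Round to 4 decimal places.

For each hypothesis, P(data | H) works out to: P(data | jar A) = (5/7)(4/6)(2/5) = 0.19048; P(data | jar B) = (4/5)(3/4)(1/3) = 0.2; P(data | jar C) = (3/8)(2/7)(5/6) = 0.089286.
Multiplying each by its prior: 1/3 · 0.19048 = 0.063492, 1/3 · 0.2 = 0.066667, 1/3 · 0.089286 = 0.029762; these sum to 0.15992.
Therefore the posterior P(jar B | data) = (0.066667) / (0.15992) = 0.41687.

0.4169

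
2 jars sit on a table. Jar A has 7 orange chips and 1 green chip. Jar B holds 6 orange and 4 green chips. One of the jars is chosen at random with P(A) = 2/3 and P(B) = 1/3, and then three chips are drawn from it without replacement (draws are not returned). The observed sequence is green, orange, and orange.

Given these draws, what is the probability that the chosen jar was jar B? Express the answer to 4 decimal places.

Under each hypothesis, the probability of the observed sequence is: P(data | jar A) = (1/8)(7/7)(6/6) = 1/8; P(data | jar B) = (4/10)(6/9)(5/8) = 1/6.
Weighting by the prior gives 2/3 · 1/8 = 1/12, 1/3 · 1/6 = 1/18; these sum to 5/36.
So P(jar B | data) = (1/18) / (5/36) = 2/5.

0.4000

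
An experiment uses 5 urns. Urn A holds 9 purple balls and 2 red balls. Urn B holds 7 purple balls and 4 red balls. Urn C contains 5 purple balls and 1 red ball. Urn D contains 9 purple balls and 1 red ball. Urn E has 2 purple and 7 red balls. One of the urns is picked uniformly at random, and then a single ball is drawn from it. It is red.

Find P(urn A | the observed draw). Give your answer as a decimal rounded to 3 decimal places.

The likelihood of this draw under each hypothesis: P(data | urn A) = (2/11) = 0.18182; P(data | urn B) = (4/11) = 0.36364; P(data | urn C) = (1/6) = 0.16667; P(data | urn D) = (1/10) = 0.1; P(data | urn E) = (7/9) = 0.77778.
Weighting by the prior gives 1/5 · 0.18182 = 0.036364, 1/5 · 0.36364 = 0.072727, 1/5 · 0.16667 = 0.033333, 1/5 · 0.1 = 0.02, 1/5 · 0.77778 = 0.15556; these sum to 0.31798.
By Bayes' rule, P(urn A | data) = (0.036364) / (0.31798) = 0.11436.

0.114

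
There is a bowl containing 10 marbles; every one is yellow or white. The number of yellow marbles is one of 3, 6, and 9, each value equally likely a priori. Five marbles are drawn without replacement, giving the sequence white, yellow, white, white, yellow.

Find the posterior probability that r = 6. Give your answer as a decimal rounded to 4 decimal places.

0.3636

The likelihood of the observed sequence under each hypothesis: P(data | r = 3) = (7/10)(3/9)(6/8)(5/7)(2/6) = 1/24; P(data | r = 6) = (4/10)(6/9)(3/8)(2/7)(5/6) = 1/42; P(data | r = 9) = (1/10)(9/9)(0/8) = 0.
Multiplying each by its prior: 1/3 · 1/24 = 1/72, 1/3 · 1/42 = 1/126, 1/3 · 0 = 0; with total 11/504.
Therefore the posterior P(r = 6 | data) = (1/126) / (11/504) = 4/11.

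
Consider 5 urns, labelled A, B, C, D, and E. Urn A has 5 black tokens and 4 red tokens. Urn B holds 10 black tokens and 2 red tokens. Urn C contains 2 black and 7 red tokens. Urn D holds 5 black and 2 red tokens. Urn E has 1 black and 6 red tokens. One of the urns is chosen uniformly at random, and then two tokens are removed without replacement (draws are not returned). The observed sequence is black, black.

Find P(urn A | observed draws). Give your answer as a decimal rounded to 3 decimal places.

Under each hypothesis, the probability of the observed sequence is: P(data | urn A) = (5/9)(4/8) = 0.27778; P(data | urn B) = (10/12)(9/11) = 0.68182; P(data | urn C) = (2/9)(1/8) = 0.027778; P(data | urn D) = (5/7)(4/6) = 0.47619; P(data | urn E) = (1/7)(0/6) = 0.
The prior-weighted likelihoods are 1/5 · 0.27778 = 0.055556, 1/5 · 0.68182 = 0.13636, 1/5 · 0.027778 = 0.0055556, 1/5 · 0.47619 = 0.095238, 1/5 · 0 = 0; these sum to 0.29271.
By Bayes' rule, P(urn A | data) = (0.055556) / (0.29271) = 0.1898.

0.190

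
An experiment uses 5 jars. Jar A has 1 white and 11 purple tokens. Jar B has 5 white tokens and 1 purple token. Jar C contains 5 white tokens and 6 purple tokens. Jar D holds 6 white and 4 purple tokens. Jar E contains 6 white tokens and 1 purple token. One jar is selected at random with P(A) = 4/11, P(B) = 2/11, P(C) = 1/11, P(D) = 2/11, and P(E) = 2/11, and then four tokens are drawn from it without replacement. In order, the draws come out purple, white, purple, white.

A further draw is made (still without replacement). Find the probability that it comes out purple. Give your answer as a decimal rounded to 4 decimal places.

0.4158

The likelihood of the observed sequence under each hypothesis: P(data | jar A) = (11/12)(1/11)(10/10)(0/9) = 0; P(data | jar B) = (1/6)(5/5)(0/4) = 0; P(data | jar C) = (6/11)(5/10)(5/9)(4/8) = 0.075758; P(data | jar D) = (4/10)(6/9)(3/8)(5/7) = 0.071429; P(data | jar E) = (1/7)(6/6)(0/5) = 0.
The prior-weighted likelihoods are 4/11 · 0 = 0, 2/11 · 0 = 0, 1/11 · 0.075758 = 0.0068871, 2/11 · 0.071429 = 0.012987, 2/11 · 0 = 0; these sum to 0.019874.
The posterior is then P(jar A | data) = 0, P(jar B | data) = 0, P(jar C | data) = 0.34653, P(jar D | data) = 0.65347, P(jar E | data) = 0.
So P(purple next | data) = Σ P(purple next | H) P(H | data) = (4/7)(0.34653) + (1/3)(0.65347) = 0.41584.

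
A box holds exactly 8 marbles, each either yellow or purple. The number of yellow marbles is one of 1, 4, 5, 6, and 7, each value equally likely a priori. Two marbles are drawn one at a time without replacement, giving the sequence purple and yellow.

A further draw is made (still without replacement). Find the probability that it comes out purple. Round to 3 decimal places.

0.386

For each hypothesis, P(data | H) works out to: P(data | r = 1) = (7/8)(1/7) = 1/8; P(data | r = 4) = (4/8)(4/7) = 2/7; P(data | r = 5) = (3/8)(5/7) = 15/56; P(data | r = 6) = (2/8)(6/7) = 3/14; P(data | r = 7) = (1/8)(7/7) = 1/8.
The prior-weighted likelihoods are 1/5 · 1/8 = 1/40, 1/5 · 2/7 = 2/35, 1/5 · 15/56 = 3/56, 1/5 · 3/14 = 3/70, 1/5 · 1/8 = 1/40; with total 57/280.
Dividing through by the total gives posterior P(r = 1 | data) = 7/57, P(r = 4 | data) = 16/57, P(r = 5 | data) = 5/19, P(r = 6 | data) = 4/19, P(r = 7 | data) = 7/57.
Averaging over the posterior, P(purple next | data) = (1)(7/57) + (1/2)(16/57) + (1/3)(5/19) + (1/6)(4/19) + (0)(7/57) = 22/57.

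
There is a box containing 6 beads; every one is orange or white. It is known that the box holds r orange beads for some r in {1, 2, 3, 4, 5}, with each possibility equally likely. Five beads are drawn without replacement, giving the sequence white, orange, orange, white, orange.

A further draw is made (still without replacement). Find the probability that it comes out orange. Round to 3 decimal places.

0.571

Compute the likelihood of the observed sequence for each case: P(data | r = 1) = (5/6)(1/5)(0/4) = 0; P(data | r = 2) = (4/6)(2/5)(1/4)(3/3)(0/2) = 0; P(data | r = 3) = (3/6)(3/5)(2/4)(2/3)(1/2) = 1/20; P(data | r = 4) = (2/6)(4/5)(3/4)(1/3)(2/2) = 1/15; P(data | r = 5) = (1/6)(5/5)(4/4)(0/3) = 0.
Weighting by the prior gives 1/5 · 0 = 0, 1/5 · 0 = 0, 1/5 · 1/20 = 1/100, 1/5 · 1/15 = 1/75, 1/5 · 0 = 0; summing to 7/300.
The posterior is then P(r = 1 | data) = 0, P(r = 2 | data) = 0, P(r = 3 | data) = 3/7, P(r = 4 | data) = 4/7, P(r = 5 | data) = 0.
Averaging over the posterior, P(orange next | data) = (0)(3/7) + (1)(4/7) = 4/7.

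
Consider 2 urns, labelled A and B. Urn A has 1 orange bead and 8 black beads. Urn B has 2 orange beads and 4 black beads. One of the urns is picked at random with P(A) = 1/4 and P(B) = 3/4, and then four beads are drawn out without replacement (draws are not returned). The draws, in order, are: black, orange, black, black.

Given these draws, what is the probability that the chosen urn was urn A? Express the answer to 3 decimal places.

The likelihood of the observed sequence under each hypothesis: P(data | urn A) = (8/9)(1/8)(7/7)(6/6) = 1/9; P(data | urn B) = (4/6)(2/5)(3/4)(2/3) = 2/15.
Weighting by the prior gives 1/4 · 1/9 = 1/36, 3/4 · 2/15 = 1/10; these sum to 23/180.
Hence P(urn A | data) = (1/36) / (23/180) = 5/23.

0.217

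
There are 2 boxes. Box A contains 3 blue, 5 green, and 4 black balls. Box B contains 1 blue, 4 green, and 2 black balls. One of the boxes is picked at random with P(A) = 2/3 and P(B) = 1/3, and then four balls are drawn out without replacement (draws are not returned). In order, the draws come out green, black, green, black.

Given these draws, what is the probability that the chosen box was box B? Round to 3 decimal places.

The likelihood of the observed sequence under each hypothesis: P(data | box A) = (5/12)(4/11)(4/10)(3/9) = 0.020202; P(data | box B) = (4/7)(2/6)(3/5)(1/4) = 0.028571.
Weighting by the prior gives 2/3 · 0.020202 = 0.013468, 1/3 · 0.028571 = 0.0095238; with total 0.022992.
So P(box B | data) = (0.0095238) / (0.022992) = 0.41423.

0.414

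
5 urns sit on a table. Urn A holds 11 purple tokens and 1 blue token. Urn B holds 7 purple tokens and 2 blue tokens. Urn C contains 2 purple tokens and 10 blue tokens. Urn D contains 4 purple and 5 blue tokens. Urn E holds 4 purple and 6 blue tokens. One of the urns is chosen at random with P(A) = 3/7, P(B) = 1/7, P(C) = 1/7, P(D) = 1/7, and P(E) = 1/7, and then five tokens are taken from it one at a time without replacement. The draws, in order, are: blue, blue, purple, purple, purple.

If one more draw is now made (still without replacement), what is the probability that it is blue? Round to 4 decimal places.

0.5143

Under each hypothesis, the probability of the observed sequence is: P(data | urn A) = (1/12)(0/11) = 0; P(data | urn B) = (2/9)(1/8)(7/7)(6/6)(5/5) = 1/36; P(data | urn C) = (10/12)(9/11)(2/10)(1/9)(0/8) = 0; P(data | urn D) = (5/9)(4/8)(4/7)(3/6)(2/5) = 2/63; P(data | urn E) = (6/10)(5/9)(4/8)(3/7)(2/6) = 1/42.
The prior-weighted likelihoods are 3/7 · 0 = 0, 1/7 · 1/36 = 1/252, 1/7 · 0 = 0, 1/7 · 2/63 = 2/441, 1/7 · 1/42 = 1/294; with total 1/84.
The posterior is then P(urn A | data) = 0, P(urn B | data) = 1/3, P(urn C | data) = 0, P(urn D | data) = 8/21, P(urn E | data) = 2/7.
Averaging over the posterior, P(blue next | data) = (0)(1/3) + (3/4)(8/21) + (4/5)(2/7) = 18/35.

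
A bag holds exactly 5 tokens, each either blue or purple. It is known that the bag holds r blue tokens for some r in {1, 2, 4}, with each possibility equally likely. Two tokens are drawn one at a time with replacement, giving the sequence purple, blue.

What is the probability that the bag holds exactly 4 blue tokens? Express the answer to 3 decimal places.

0.286

Under each hypothesis, the probability of the observed sequence is: P(data | r = 1) = (4/5)(1/5) = 4/25; P(data | r = 2) = (3/5)(2/5) = 6/25; P(data | r = 4) = (1/5)(4/5) = 4/25.
Multiplying each by its prior: 1/3 · 4/25 = 4/75, 1/3 · 6/25 = 2/25, 1/3 · 4/25 = 4/75; with total 14/75.
Hence P(r = 4 | data) = (4/75) / (14/75) = 2/7.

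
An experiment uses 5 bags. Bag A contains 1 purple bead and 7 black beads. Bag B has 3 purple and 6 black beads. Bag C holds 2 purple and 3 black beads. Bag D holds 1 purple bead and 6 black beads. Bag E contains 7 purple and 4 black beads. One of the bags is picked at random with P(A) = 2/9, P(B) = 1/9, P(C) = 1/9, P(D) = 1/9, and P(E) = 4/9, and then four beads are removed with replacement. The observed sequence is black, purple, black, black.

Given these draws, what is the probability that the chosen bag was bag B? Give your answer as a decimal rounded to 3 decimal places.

The likelihood of the observed sequence under each hypothesis: P(data | bag A) = (7/8)(1/8)(7/8)(7/8) = 0.08374; P(data | bag B) = (6/9)(3/9)(6/9)(6/9) = 0.098765; P(data | bag C) = (3/5)(2/5)(3/5)(3/5) = 0.0864; P(data | bag D) = (6/7)(1/7)(6/7)(6/7) = 0.089963; P(data | bag E) = (4/11)(7/11)(4/11)(4/11) = 0.030599.
Multiplying each by its prior: 2/9 · 0.08374 = 0.018609, 1/9 · 0.098765 = 0.010974, 1/9 · 0.0864 = 0.0096, 1/9 · 0.089963 = 0.0099958, 4/9 · 0.030599 = 0.0136; these sum to 0.062778.
Hence P(bag B | data) = (0.010974) / (0.062778) = 0.1748.

0.175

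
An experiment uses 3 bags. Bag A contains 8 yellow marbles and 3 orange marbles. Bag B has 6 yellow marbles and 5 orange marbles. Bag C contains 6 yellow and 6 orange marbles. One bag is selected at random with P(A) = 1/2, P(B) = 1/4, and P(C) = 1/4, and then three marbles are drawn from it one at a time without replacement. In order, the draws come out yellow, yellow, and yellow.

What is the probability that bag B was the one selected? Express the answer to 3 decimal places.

For each hypothesis, P(data | H) works out to: P(data | bag A) = (8/11)(7/10)(6/9) = 56/165; P(data | bag B) = (6/11)(5/10)(4/9) = 4/33; P(data | bag C) = (6/12)(5/11)(4/10) = 1/11.
Weighting by the prior gives 1/2 · 56/165 = 28/165, 1/4 · 4/33 = 1/33, 1/4 · 1/11 = 1/44; summing to 49/220.
By Bayes' rule, P(bag B | data) = (1/33) / (49/220) = 20/147.

0.136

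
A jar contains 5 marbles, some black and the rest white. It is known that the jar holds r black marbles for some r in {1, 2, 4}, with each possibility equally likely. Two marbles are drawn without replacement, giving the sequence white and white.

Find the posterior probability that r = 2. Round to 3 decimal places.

0.333

The likelihood of the observed sequence under each hypothesis: P(data | r = 1) = (4/5)(3/4) = 3/5; P(data | r = 2) = (3/5)(2/4) = 3/10; P(data | r = 4) = (1/5)(0/4) = 0.
The prior-weighted likelihoods are 1/3 · 3/5 = 1/5, 1/3 · 3/10 = 1/10, 1/3 · 0 = 0; these sum to 3/10.
Hence P(r = 2 | data) = (1/10) / (3/10) = 1/3.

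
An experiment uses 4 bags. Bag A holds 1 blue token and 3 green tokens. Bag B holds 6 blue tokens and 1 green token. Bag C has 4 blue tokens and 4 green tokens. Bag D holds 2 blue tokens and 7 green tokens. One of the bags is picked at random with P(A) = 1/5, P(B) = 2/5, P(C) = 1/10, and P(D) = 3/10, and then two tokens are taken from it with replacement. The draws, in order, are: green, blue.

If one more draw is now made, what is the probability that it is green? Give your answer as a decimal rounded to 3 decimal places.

0.538

Compute the likelihood of the observed sequence for each case: P(data | bag A) = (3/4)(1/4) = 0.1875; P(data | bag B) = (1/7)(6/7) = 0.12245; P(data | bag C) = (4/8)(4/8) = 0.25; P(data | bag D) = (7/9)(2/9) = 0.17284.
The prior-weighted likelihoods are 1/5 · 0.1875 = 0.0375, 2/5 · 0.12245 = 0.04898, 1/10 · 0.25 = 0.025, 3/10 · 0.17284 = 0.051852; with total 0.16333.
The posterior is then P(bag A | data) = 0.22959, P(bag B | data) = 0.29988, P(bag C | data) = 0.15306, P(bag D | data) = 0.31746.
So P(green next | data) = Σ P(green next | H) P(H | data) = (3/4)(0.22959) + (1/7)(0.29988) + (1/2)(0.15306) + (7/9)(0.31746) = 0.53848.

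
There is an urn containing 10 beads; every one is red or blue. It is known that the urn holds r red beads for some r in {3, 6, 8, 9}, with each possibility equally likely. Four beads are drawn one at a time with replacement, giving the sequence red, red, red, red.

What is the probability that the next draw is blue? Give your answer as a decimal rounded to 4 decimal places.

For each hypothesis, P(data | H) works out to: P(data | r = 3) = (3/10)(3/10)(3/10)(3/10) = 0.0081; P(data | r = 6) = (6/10)(6/10)(6/10)(6/10) = 0.1296; P(data | r = 8) = (8/10)(8/10)(8/10)(8/10) = 0.4096; P(data | r = 9) = (9/10)(9/10)(9/10)(9/10) = 0.6561.
Multiplying each by its prior: 1/4 · 0.0081 = 0.002025, 1/4 · 0.1296 = 0.0324, 1/4 · 0.4096 = 0.1024, 1/4 · 0.6561 = 0.16403; these sum to 0.30085.
Dividing through by the total gives posterior P(r = 3 | data) = 0.0067309, P(r = 6 | data) = 0.10769, P(r = 8 | data) = 0.34037, P(r = 9 | data) = 0.54521.
Averaging over the posterior, P(blue next | data) = (7/10)(0.0067309) + (2/5)(0.10769) + (1/5)(0.34037) + (1/10)(0.54521) = 0.17038.

0.1704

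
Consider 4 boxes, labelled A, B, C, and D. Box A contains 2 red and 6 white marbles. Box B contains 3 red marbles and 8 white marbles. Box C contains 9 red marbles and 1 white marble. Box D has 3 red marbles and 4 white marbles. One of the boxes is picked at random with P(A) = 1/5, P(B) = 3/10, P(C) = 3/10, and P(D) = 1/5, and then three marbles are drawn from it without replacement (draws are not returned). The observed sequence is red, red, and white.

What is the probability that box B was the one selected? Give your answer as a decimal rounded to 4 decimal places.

Compute the likelihood of the observed sequence for each case: P(data | box A) = (2/8)(1/7)(6/6) = 1/28; P(data | box B) = (3/11)(2/10)(8/9) = 8/165; P(data | box C) = (9/10)(8/9)(1/8) = 1/10; P(data | box D) = (3/7)(2/6)(4/5) = 4/35.
Weighting by the prior gives 1/5 · 1/28 = 1/140, 3/10 · 8/165 = 4/275, 3/10 · 1/10 = 3/100, 1/5 · 4/35 = 4/175; these sum to 41/550.
Therefore the posterior P(box B | data) = (4/275) / (41/550) = 8/41.

0.1951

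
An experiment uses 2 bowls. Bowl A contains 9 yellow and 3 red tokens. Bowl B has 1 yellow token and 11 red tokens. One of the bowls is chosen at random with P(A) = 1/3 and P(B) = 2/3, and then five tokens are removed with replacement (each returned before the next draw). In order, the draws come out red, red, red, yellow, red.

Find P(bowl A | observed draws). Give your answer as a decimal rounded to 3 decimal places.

0.024

Under each hypothesis, the probability of the observed sequence is: P(data | bowl A) = (3/12)(3/12)(3/12)(9/12)(3/12) = 0.0029297; P(data | bowl B) = (11/12)(11/12)(11/12)(1/12)(11/12) = 0.058839.
Weighting by the prior gives 1/3 · 0.0029297 = 0.00097656, 2/3 · 0.058839 = 0.039226; summing to 0.040202.
Therefore the posterior P(bowl A | data) = (0.00097656) / (0.040202) = 0.024291.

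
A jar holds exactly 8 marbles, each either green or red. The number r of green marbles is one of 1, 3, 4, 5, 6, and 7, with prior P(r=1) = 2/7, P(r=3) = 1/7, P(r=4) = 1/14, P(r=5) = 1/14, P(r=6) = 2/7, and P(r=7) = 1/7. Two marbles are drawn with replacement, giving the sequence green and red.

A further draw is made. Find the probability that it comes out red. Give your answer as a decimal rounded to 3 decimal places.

Under each hypothesis, the probability of the observed sequence is: P(data | r = 1) = (1/8)(7/8) = 7/64; P(data | r = 3) = (3/8)(5/8) = 15/64; P(data | r = 4) = (4/8)(4/8) = 1/4; P(data | r = 5) = (5/8)(3/8) = 15/64; P(data | r = 6) = (6/8)(2/8) = 3/16; P(data | r = 7) = (7/8)(1/8) = 7/64.
Weighting by the prior gives 2/7 · 7/64 = 1/32, 1/7 · 15/64 = 15/448, 1/14 · 1/4 = 1/56, 1/14 · 15/64 = 15/896, 2/7 · 3/16 = 3/56, 1/7 · 7/64 = 1/64; these sum to 151/896.
Dividing through by the total gives posterior P(r = 1 | data) = 0.18543, P(r = 3 | data) = 0.19868, P(r = 4 | data) = 0.10596, P(r = 5 | data) = 0.099338, P(r = 6 | data) = 0.31788, P(r = 7 | data) = 0.092715.
The predictive probability is P(red next | data) = (7/8)(0.18543) + (5/8)(0.19868) + (1/2)(0.10596) + (3/8)(0.099338) + (1/4)(0.31788) + (1/8)(0.092715) = 0.46772.

0.468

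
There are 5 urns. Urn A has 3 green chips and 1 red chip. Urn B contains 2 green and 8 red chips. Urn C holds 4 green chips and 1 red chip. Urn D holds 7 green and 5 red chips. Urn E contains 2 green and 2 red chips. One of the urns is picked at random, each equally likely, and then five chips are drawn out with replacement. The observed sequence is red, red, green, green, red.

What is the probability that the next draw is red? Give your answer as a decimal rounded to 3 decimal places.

For each hypothesis, P(data | H) works out to: P(data | urn A) = (1/4)(1/4)(3/4)(3/4)(1/4) = 0.0087891; P(data | urn B) = (8/10)(8/10)(2/10)(2/10)(8/10) = 0.02048; P(data | urn C) = (1/5)(1/5)(4/5)(4/5)(1/5) = 0.00512; P(data | urn D) = (5/12)(5/12)(7/12)(7/12)(5/12) = 0.024615; P(data | urn E) = (2/4)(2/4)(2/4)(2/4)(2/4) = 0.03125.
Weighting by the prior gives 1/5 · 0.0087891 = 0.0017578, 1/5 · 0.02048 = 0.004096, 1/5 · 0.00512 = 0.001024, 1/5 · 0.024615 = 0.004923, 1/5 · 0.03125 = 0.00625; summing to 0.018051.
Normalising, the posterior is P(urn A | data) = 0.097381, P(urn B | data) = 0.22691, P(urn C | data) = 0.056729, P(urn D | data) = 0.27273, P(urn E | data) = 0.34624.
Averaging over the posterior, P(red next | data) = (1/4)(0.097381) + (4/5)(0.22691) + (1/5)(0.056729) + (5/12)(0.27273) + (1/2)(0.34624) = 0.50398.

0.504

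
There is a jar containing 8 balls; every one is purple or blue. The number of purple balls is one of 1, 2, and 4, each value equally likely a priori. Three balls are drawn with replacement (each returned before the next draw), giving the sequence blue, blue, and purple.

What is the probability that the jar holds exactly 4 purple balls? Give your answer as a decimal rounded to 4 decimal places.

0.3459

Compute the likelihood of the observed sequence for each case: P(data | r = 1) = (7/8)(7/8)(1/8) = 0.095703; P(data | r = 2) = (6/8)(6/8)(2/8) = 0.14062; P(data | r = 4) = (4/8)(4/8)(4/8) = 0.125.
Weighting by the prior gives 1/3 · 0.095703 = 0.031901, 1/3 · 0.14062 = 0.046875, 1/3 · 0.125 = 0.041667; summing to 0.12044.
By Bayes' rule, P(r = 4 | data) = (0.041667) / (0.12044) = 0.34595.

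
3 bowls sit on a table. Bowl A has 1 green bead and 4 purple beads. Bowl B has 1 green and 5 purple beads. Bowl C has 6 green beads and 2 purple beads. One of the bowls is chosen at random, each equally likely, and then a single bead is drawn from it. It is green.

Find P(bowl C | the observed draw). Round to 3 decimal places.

Compute the likelihood of this draw for each case: P(data | bowl A) = (1/5) = 1/5; P(data | bowl B) = (1/6) = 1/6; P(data | bowl C) = (6/8) = 3/4.
Multiplying each by its prior: 1/3 · 1/5 = 1/15, 1/3 · 1/6 = 1/18, 1/3 · 3/4 = 1/4; with total 67/180.
Therefore the posterior P(bowl C | data) = (1/4) / (67/180) = 45/67.

0.672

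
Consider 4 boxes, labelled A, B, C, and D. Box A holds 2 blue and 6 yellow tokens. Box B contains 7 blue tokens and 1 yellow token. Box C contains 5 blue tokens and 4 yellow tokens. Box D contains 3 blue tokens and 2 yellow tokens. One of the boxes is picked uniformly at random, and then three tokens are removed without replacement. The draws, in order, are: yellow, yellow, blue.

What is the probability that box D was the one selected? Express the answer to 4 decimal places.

0.2515

Compute the likelihood of the observed sequence for each case: P(data | box A) = (6/8)(5/7)(2/6) = 0.17857; P(data | box B) = (1/8)(0/7) = 0; P(data | box C) = (4/9)(3/8)(5/7) = 0.11905; P(data | box D) = (2/5)(1/4)(3/3) = 0.1.
The prior-weighted likelihoods are 1/4 · 0.17857 = 0.044643, 1/4 · 0 = 0, 1/4 · 0.11905 = 0.029762, 1/4 · 0.1 = 0.025; summing to 0.099405.
Therefore the posterior P(box D | data) = (0.025) / (0.099405) = 0.2515.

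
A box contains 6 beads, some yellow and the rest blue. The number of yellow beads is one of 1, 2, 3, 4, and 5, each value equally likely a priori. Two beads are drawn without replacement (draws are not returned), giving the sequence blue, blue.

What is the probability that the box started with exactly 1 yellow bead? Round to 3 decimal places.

0.500

For each hypothesis, P(data | H) works out to: P(data | r = 1) = (5/6)(4/5) = 2/3; P(data | r = 2) = (4/6)(3/5) = 2/5; P(data | r = 3) = (3/6)(2/5) = 1/5; P(data | r = 4) = (2/6)(1/5) = 1/15; P(data | r = 5) = (1/6)(0/5) = 0.
The prior-weighted likelihoods are 1/5 · 2/3 = 2/15, 1/5 · 2/5 = 2/25, 1/5 · 1/5 = 1/25, 1/5 · 1/15 = 1/75, 1/5 · 0 = 0; these sum to 4/15.
By Bayes' rule, P(r = 1 | data) = (2/15) / (4/15) = 1/2.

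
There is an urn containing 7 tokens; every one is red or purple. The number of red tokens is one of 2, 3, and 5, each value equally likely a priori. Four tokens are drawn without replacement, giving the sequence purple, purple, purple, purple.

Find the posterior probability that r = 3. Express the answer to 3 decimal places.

Compute the likelihood of the observed sequence for each case: P(data | r = 2) = (5/7)(4/6)(3/5)(2/4) = 1/7; P(data | r = 3) = (4/7)(3/6)(2/5)(1/4) = 1/35; P(data | r = 5) = (2/7)(1/6)(0/5) = 0.
Multiplying each by its prior: 1/3 · 1/7 = 1/21, 1/3 · 1/35 = 1/105, 1/3 · 0 = 0; with total 2/35.
Hence P(r = 3 | data) = (1/105) / (2/35) = 1/6.

0.167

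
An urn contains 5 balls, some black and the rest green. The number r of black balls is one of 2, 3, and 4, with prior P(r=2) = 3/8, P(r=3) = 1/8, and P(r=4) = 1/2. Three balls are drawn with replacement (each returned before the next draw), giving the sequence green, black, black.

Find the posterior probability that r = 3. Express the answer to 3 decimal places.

0.153

Under each hypothesis, the probability of the observed sequence is: P(data | r = 2) = (3/5)(2/5)(2/5) = 12/125; P(data | r = 3) = (2/5)(3/5)(3/5) = 18/125; P(data | r = 4) = (1/5)(4/5)(4/5) = 16/125.
Multiplying each by its prior: 3/8 · 12/125 = 9/250, 1/8 · 18/125 = 9/500, 1/2 · 16/125 = 8/125; with total 59/500.
So P(r = 3 | data) = (9/500) / (59/500) = 9/59.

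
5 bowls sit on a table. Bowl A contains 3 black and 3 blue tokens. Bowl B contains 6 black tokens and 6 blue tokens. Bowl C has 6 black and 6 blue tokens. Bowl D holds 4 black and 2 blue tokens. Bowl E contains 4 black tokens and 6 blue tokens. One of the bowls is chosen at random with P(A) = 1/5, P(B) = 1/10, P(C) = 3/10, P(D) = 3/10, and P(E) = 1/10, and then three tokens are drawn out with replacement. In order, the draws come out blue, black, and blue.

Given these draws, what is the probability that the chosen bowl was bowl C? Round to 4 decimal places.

Under each hypothesis, the probability of the observed sequence is: P(data | bowl A) = (3/6)(3/6)(3/6) = 0.125; P(data | bowl B) = (6/12)(6/12)(6/12) = 0.125; P(data | bowl C) = (6/12)(6/12)(6/12) = 0.125; P(data | bowl D) = (2/6)(4/6)(2/6) = 0.074074; P(data | bowl E) = (6/10)(4/10)(6/10) = 0.144.
Multiplying each by its prior: 1/5 · 0.125 = 0.025, 1/10 · 0.125 = 0.0125, 3/10 · 0.125 = 0.0375, 3/10 · 0.074074 = 0.022222, 1/10 · 0.144 = 0.0144; summing to 0.11162.
Therefore the posterior P(bowl C | data) = (0.0375) / (0.11162) = 0.33595.

0.3360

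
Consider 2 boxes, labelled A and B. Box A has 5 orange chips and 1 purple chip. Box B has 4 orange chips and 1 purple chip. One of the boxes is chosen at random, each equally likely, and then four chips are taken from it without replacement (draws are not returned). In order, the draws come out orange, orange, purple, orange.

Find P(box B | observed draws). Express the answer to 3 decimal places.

The likelihood of the observed sequence under each hypothesis: P(data | box A) = (5/6)(4/5)(1/4)(3/3) = 1/6; P(data | box B) = (4/5)(3/4)(1/3)(2/2) = 1/5.
Weighting by the prior gives 1/2 · 1/6 = 1/12, 1/2 · 1/5 = 1/10; these sum to 11/60.
So P(box B | data) = (1/10) / (11/60) = 6/11.

0.545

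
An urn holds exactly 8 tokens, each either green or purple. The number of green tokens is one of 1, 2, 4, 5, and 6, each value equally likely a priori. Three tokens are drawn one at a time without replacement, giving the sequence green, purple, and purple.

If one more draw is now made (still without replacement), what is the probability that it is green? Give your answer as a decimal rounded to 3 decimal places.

0.400

Compute the likelihood of the observed sequence for each case: P(data | r = 1) = (1/8)(7/7)(6/6) = 1/8; P(data | r = 2) = (2/8)(6/7)(5/6) = 5/28; P(data | r = 4) = (4/8)(4/7)(3/6) = 1/7; P(data | r = 5) = (5/8)(3/7)(2/6) = 5/56; P(data | r = 6) = (6/8)(2/7)(1/6) = 1/28.
Weighting by the prior gives 1/5 · 1/8 = 1/40, 1/5 · 5/28 = 1/28, 1/5 · 1/7 = 1/35, 1/5 · 5/56 = 1/56, 1/5 · 1/28 = 1/140; summing to 4/35.
The posterior is then P(r = 1 | data) = 7/32, P(r = 2 | data) = 5/16, P(r = 4 | data) = 1/4, P(r = 5 | data) = 5/32, P(r = 6 | data) = 1/16.
So P(green next | data) = Σ P(green next | H) P(H | data) = (0)(7/32) + (1/5)(5/16) + (3/5)(1/4) + (4/5)(5/32) + (1)(1/16) = 2/5.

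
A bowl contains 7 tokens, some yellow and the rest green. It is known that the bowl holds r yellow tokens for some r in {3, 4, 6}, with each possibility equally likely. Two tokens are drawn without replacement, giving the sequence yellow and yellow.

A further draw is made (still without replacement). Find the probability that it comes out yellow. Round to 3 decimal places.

0.625

The likelihood of the observed sequence under each hypothesis: P(data | r = 3) = (3/7)(2/6) = 1/7; P(data | r = 4) = (4/7)(3/6) = 2/7; P(data | r = 6) = (6/7)(5/6) = 5/7.
The prior-weighted likelihoods are 1/3 · 1/7 = 1/21, 1/3 · 2/7 = 2/21, 1/3 · 5/7 = 5/21; summing to 8/21.
The posterior is then P(r = 3 | data) = 1/8, P(r = 4 | data) = 1/4, P(r = 6 | data) = 5/8.
The predictive probability is P(yellow next | data) = (1/5)(1/8) + (2/5)(1/4) + (4/5)(5/8) = 5/8.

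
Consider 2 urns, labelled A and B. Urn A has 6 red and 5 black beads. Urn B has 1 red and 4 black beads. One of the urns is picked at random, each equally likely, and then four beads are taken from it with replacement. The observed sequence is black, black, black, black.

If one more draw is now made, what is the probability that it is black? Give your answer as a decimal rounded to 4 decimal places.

Under each hypothesis, the probability of the observed sequence is: P(data | urn A) = (5/11)(5/11)(5/11)(5/11) = 0.042688; P(data | urn B) = (4/5)(4/5)(4/5)(4/5) = 0.4096.
Multiplying each by its prior: 1/2 · 0.042688 = 0.021344, 1/2 · 0.4096 = 0.2048; these sum to 0.22614.
Normalising, the posterior is P(urn A | data) = 0.094383, P(urn B | data) = 0.90562.
So P(black next | data) = Σ P(black next | H) P(H | data) = (5/11)(0.094383) + (4/5)(0.90562) = 0.76739.

0.7674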